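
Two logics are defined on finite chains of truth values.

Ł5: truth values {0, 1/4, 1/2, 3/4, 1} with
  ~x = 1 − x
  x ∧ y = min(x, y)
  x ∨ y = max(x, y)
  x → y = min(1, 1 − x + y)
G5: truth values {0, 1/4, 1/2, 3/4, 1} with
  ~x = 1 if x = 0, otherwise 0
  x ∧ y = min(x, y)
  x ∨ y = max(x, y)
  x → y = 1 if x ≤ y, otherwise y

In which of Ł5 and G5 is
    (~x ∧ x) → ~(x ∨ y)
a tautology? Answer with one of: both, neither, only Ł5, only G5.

In Ł5: at x = 1/4, y = 1 the value is 3/4 — not a tautology.
In G5: every assignment gives 1 — tautology.

only G5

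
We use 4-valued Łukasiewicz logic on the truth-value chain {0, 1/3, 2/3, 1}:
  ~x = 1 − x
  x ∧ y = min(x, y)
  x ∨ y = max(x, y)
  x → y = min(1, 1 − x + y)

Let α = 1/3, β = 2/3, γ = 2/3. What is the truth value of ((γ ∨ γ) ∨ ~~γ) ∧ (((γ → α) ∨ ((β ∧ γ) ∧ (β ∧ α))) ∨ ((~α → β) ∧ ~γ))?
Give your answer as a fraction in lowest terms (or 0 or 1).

γ ∨ γ = 2/3 ∨ 2/3 = 2/3
~γ = ~2/3 = 1/3
~~γ = ~1/3 = 2/3
(γ ∨ γ) ∨ ~~γ = 2/3 ∨ 2/3 = 2/3
γ → α = 2/3 → 1/3 = 2/3
β ∧ γ = 2/3 ∧ 2/3 = 2/3
β ∧ α = 2/3 ∧ 1/3 = 1/3
(β ∧ γ) ∧ (β ∧ α) = 2/3 ∧ 1/3 = 1/3
(γ → α) ∨ ((β ∧ γ) ∧ (β ∧ α)) = 2/3 ∨ 1/3 = 2/3
~α = ~1/3 = 2/3
~α → β = 2/3 → 2/3 = 1
~γ = ~2/3 = 1/3
(~α → β) ∧ ~γ = 1 ∧ 1/3 = 1/3
((γ → α) ∨ ((β ∧ γ) ∧ (β ∧ α))) ∨ ((~α → β) ∧ ~γ) = 2/3 ∨ 1/3 = 2/3
((γ ∨ γ) ∨ ~~γ) ∧ (((γ → α) ∨ ((β ∧ γ) ∧ (β ∧ α))) ∨ ((~α → β) ∧ ~γ)) = 2/3 ∧ 2/3 = 2/3

2/3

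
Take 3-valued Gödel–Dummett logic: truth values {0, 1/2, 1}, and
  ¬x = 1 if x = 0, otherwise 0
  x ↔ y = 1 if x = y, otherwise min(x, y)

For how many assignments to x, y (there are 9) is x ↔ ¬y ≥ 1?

3

x = 0, y = 0 ↦ 0  <
x = 0, y = 1/2 ↦ 1  ≥
x = 0, y = 1 ↦ 1  ≥
x = 1/2, y = 0 ↦ 1/2  <
x = 1/2, y = 1/2 ↦ 0  <
x = 1/2, y = 1 ↦ 0  <
x = 1, y = 0 ↦ 1  ≥
x = 1, y = 1/2 ↦ 0  <
x = 1, y = 1 ↦ 0  <
So 3 of the 9 assignments meet the threshold.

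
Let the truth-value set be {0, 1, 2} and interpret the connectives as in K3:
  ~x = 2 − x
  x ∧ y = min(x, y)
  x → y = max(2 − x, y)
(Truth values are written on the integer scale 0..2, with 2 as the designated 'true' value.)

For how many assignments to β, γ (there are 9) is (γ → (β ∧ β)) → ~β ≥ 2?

3

β = 0, γ = 0 ↦ 2  ≥
β = 0, γ = 1 ↦ 2  ≥
β = 0, γ = 2 ↦ 2  ≥
β = 1, γ = 0 ↦ 1  <
β = 1, γ = 1 ↦ 1  <
β = 1, γ = 2 ↦ 1  <
β = 2, γ = 0 ↦ 0  <
β = 2, γ = 1 ↦ 0  <
β = 2, γ = 2 ↦ 0  <
So 3 of the 9 assignments meet the threshold.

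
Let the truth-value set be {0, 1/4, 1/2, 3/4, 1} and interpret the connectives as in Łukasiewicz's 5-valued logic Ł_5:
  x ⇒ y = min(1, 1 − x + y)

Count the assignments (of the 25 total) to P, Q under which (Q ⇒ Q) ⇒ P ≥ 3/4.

10

value 1: 5 assignments (counts)
value 3/4: 5 assignments (counts)
value 1/2: 5 assignments
value 1/4: 5 assignments
value 0: 5 assignments
So 10 of the 25 assignments meet the threshold.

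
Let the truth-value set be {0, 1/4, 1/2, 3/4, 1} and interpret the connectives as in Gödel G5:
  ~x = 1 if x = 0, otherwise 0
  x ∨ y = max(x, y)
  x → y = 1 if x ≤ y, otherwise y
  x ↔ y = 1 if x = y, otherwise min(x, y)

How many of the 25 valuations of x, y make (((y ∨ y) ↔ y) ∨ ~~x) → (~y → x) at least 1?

value 1: 21 assignments (counts)
value 3/4: 1 assignment
value 1/2: 1 assignment
value 1/4: 1 assignment
value 0: 1 assignment
So 21 of the 25 assignments meet the threshold.

21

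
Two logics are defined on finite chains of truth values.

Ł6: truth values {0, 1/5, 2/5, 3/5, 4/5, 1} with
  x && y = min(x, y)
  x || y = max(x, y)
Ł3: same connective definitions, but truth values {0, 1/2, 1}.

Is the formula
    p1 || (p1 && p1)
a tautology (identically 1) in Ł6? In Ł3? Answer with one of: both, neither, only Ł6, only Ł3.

In Ł6: at p1 = 0 the value is 0 — not a tautology.
In Ł3: at p1 = 0 the value is 0 — not a tautology.

neither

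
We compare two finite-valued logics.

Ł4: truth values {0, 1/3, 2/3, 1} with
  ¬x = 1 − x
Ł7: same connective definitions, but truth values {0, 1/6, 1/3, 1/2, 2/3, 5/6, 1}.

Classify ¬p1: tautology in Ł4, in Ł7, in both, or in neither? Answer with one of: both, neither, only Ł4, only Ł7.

neither

In Ł4: at p1 = 1/3 the value is 2/3 — not a tautology.
In Ł7: at p1 = 1/6 the value is 5/6 — not a tautology.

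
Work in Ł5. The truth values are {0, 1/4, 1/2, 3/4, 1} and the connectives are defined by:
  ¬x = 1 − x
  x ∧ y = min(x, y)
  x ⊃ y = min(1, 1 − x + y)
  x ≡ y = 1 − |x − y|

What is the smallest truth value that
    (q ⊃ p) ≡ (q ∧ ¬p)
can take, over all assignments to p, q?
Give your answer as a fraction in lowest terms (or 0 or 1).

0

Take p = 0, q = 0:
q ⊃ p = 0 ⊃ 0 = 1
¬p = ¬0 = 1
q ∧ ¬p = 0 ∧ 1 = 0
(q ⊃ p) ≡ (q ∧ ¬p) = 1 ≡ 0 = 0
No assignment yields a value below 0, so this is the minimum.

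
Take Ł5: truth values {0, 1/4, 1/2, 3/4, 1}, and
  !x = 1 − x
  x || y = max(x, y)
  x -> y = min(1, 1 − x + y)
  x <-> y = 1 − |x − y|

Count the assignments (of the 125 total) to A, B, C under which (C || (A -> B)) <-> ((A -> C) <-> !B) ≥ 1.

32

value 1: 32 assignments (counts)
value 3/4: 36 assignments
value 1/2: 23 assignments
value 1/4: 19 assignments
value 0: 15 assignments
So 32 of the 125 assignments meet the threshold.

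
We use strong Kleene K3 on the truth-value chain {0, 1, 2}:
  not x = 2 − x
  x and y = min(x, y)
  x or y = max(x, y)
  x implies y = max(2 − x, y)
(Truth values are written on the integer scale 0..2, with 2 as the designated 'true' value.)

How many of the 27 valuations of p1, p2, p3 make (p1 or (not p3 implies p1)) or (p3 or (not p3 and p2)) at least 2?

value 2: 17 assignments (counts)
value 1: 9 assignments
value 0: 1 assignment
So 17 of the 27 assignments meet the threshold.

17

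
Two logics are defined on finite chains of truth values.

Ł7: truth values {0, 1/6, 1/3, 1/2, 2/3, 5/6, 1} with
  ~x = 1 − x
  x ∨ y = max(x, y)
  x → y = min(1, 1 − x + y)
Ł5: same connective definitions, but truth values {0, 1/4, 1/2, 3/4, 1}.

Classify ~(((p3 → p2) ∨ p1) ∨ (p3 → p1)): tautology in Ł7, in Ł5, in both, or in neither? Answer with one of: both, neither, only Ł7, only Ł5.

neither

In Ł7: at p1 = 0, p2 = 0, p3 = 0 the value is 0 — not a tautology.
In Ł5: at p1 = 0, p2 = 0, p3 = 0 the value is 0 — not a tautology.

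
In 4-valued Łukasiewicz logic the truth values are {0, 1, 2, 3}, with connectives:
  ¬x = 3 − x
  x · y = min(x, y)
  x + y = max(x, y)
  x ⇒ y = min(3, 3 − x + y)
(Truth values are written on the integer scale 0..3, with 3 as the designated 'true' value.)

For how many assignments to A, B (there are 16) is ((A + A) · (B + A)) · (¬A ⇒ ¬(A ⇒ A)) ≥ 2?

A = 0, B = 0 ↦ 0  <
A = 0, B = 1 ↦ 0  <
A = 0, B = 2 ↦ 0  <
A = 0, B = 3 ↦ 0  <
A = 1, B = 0 ↦ 1  <
A = 1, B = 1 ↦ 1  <
A = 1, B = 2 ↦ 1  <
A = 1, B = 3 ↦ 1  <
A = 2, B = 0 ↦ 2  ≥
A = 2, B = 1 ↦ 2  ≥
A = 2, B = 2 ↦ 2  ≥
A = 2, B = 3 ↦ 2  ≥
A = 3, B = 0 ↦ 3  ≥
A = 3, B = 1 ↦ 3  ≥
A = 3, B = 2 ↦ 3  ≥
A = 3, B = 3 ↦ 3  ≥
So 8 of the 16 assignments meet the threshold.

8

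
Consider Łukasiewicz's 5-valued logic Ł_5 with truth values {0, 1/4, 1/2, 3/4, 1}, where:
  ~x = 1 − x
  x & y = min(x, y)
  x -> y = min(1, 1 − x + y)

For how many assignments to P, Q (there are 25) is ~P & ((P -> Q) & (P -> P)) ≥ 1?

5

value 1: 5 assignments (counts)
value 3/4: 5 assignments
value 1/2: 5 assignments
value 1/4: 5 assignments
value 0: 5 assignments
So 5 of the 25 assignments meet the threshold.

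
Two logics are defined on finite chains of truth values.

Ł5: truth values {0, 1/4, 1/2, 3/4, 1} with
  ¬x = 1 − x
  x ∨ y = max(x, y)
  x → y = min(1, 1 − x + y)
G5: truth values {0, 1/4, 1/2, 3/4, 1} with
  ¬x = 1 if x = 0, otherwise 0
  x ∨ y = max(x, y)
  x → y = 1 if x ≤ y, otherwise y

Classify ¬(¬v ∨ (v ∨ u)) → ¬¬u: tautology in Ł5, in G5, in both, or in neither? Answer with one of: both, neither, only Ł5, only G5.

only G5

In Ł5: at u = 0, v = 1/4 the value is 3/4 — not a tautology.
In G5: every assignment gives 1 — tautology.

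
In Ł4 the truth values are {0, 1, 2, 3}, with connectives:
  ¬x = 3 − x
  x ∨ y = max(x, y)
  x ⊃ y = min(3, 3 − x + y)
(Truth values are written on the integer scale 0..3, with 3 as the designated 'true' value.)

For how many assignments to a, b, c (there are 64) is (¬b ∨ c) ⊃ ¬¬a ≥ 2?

value 3: 30 assignments (counts)
value 2: 15 assignments (counts)
value 1: 12 assignments
value 0: 7 assignments
So 45 of the 64 assignments meet the threshold.

45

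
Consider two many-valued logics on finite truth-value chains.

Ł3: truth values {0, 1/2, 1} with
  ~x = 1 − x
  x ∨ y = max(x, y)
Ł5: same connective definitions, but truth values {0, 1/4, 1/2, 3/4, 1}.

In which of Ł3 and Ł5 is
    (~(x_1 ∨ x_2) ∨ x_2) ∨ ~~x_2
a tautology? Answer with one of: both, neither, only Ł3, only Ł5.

neither

In Ł3: at x_1 = 0, x_2 = 1/2 the value is 1/2 — not a tautology.
In Ł5: at x_1 = 0, x_2 = 1/4 the value is 3/4 — not a tautology.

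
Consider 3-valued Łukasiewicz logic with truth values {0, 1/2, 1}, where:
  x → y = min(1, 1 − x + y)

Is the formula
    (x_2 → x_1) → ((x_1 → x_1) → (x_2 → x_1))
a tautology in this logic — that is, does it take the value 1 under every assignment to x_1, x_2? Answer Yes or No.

x_1 = 0, x_2 = 0 ↦ 1
x_1 = 0, x_2 = 1/2 ↦ 1
x_1 = 0, x_2 = 1 ↦ 1
x_1 = 1/2, x_2 = 0 ↦ 1
x_1 = 1/2, x_2 = 1/2 ↦ 1
x_1 = 1/2, x_2 = 1 ↦ 1
x_1 = 1, x_2 = 0 ↦ 1
x_1 = 1, x_2 = 1/2 ↦ 1
x_1 = 1, x_2 = 1 ↦ 1
Every assignment gives a value ≥ 1.

Yes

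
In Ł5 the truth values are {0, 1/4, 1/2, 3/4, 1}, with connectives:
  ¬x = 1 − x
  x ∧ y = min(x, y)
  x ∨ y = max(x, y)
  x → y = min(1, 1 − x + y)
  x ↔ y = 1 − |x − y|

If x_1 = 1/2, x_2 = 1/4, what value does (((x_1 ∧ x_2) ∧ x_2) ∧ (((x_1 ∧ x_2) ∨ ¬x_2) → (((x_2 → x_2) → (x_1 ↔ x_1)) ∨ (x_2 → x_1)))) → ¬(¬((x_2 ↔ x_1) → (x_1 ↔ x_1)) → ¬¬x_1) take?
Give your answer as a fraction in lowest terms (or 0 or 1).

x_1 ∧ x_2 = 1/2 ∧ 1/4 = 1/4
(x_1 ∧ x_2) ∧ x_2 = 1/4 ∧ 1/4 = 1/4
x_1 ∧ x_2 = 1/2 ∧ 1/4 = 1/4
¬x_2 = ¬1/4 = 3/4
(x_1 ∧ x_2) ∨ ¬x_2 = 1/4 ∨ 3/4 = 3/4
x_2 → x_2 = 1/4 → 1/4 = 1
x_1 ↔ x_1 = 1/2 ↔ 1/2 = 1
(x_2 → x_2) → (x_1 ↔ x_1) = 1 → 1 = 1
x_2 → x_1 = 1/4 → 1/2 = 1
((x_2 → x_2) → (x_1 ↔ x_1)) ∨ (x_2 → x_1) = 1 ∨ 1 = 1
((x_1 ∧ x_2) ∨ ¬x_2) → (((x_2 → x_2) → (x_1 ↔ x_1)) ∨ (x_2 → x_1)) = 3/4 → 1 = 1
((x_1 ∧ x_2) ∧ x_2) ∧ (((x_1 ∧ x_2) ∨ ¬x_2) → (((x_2 → x_2) → (x_1 ↔ x_1)) ∨ (x_2 → x_1))) = 1/4 ∧ 1 = 1/4
x_2 ↔ x_1 = 1/4 ↔ 1/2 = 3/4
x_1 ↔ x_1 = 1/2 ↔ 1/2 = 1
(x_2 ↔ x_1) → (x_1 ↔ x_1) = 3/4 → 1 = 1
¬((x_2 ↔ x_1) → (x_1 ↔ x_1)) = ¬1 = 0
¬x_1 = ¬1/2 = 1/2
¬¬x_1 = ¬1/2 = 1/2
¬((x_2 ↔ x_1) → (x_1 ↔ x_1)) → ¬¬x_1 = 0 → 1/2 = 1
¬(¬((x_2 ↔ x_1) → (x_1 ↔ x_1)) → ¬¬x_1) = ¬1 = 0
(((x_1 ∧ x_2) ∧ x_2) ∧ (((x_1 ∧ x_2) ∨ ¬x_2) → (((x_2 → x_2) → (x_1 ↔ x_1)) ∨ (x_2 → x_1)))) → ¬(¬((x_2 ↔ x_1) → (x_1 ↔ x_1)) → ¬¬x_1) = 1/4 → 0 = 3/4

3/4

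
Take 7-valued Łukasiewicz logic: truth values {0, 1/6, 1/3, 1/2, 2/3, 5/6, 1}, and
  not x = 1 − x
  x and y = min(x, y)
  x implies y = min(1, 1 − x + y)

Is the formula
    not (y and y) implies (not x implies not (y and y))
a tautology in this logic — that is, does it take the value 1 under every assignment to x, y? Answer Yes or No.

At x = 5/6, y = 0, for instance:
y and y = 0 and 0 = 0
not (y and y) = not 0 = 1
not x = not 5/6 = 1/6
not x implies not (y and y) = 1/6 implies 1 = 1
not (y and y) implies (not x implies not (y and y)) = 1 implies 1 = 1
and checking the remaining 48 assignments likewise gives ≥ 1 in every case.

Yes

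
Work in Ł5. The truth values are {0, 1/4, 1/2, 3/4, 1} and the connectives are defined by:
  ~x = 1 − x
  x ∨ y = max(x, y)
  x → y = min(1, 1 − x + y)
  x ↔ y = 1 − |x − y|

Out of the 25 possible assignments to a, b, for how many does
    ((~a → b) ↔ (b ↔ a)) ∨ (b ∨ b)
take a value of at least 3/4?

16

value 1: 11 assignments (counts)
value 3/4: 5 assignments (counts)
value 1/2: 6 assignments
value 1/4: 1 assignment
value 0: 2 assignments
So 16 of the 25 assignments meet the threshold.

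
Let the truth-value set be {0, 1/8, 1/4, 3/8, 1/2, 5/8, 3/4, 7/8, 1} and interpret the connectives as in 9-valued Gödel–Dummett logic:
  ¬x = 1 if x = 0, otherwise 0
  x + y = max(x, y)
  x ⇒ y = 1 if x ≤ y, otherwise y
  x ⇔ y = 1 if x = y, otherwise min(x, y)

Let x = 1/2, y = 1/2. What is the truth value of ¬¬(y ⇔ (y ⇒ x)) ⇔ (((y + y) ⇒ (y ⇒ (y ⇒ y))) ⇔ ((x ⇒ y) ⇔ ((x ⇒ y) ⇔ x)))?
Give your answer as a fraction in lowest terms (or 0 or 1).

y ⇒ x = 1/2 ⇒ 1/2 = 1
y ⇔ (y ⇒ x) = 1/2 ⇔ 1 = 1/2
¬(y ⇔ (y ⇒ x)) = ¬1/2 = 0
¬¬(y ⇔ (y ⇒ x)) = ¬0 = 1
y + y = 1/2 + 1/2 = 1/2
y ⇒ y = 1/2 ⇒ 1/2 = 1
y ⇒ (y ⇒ y) = 1/2 ⇒ 1 = 1
(y + y) ⇒ (y ⇒ (y ⇒ y)) = 1/2 ⇒ 1 = 1
x ⇒ y = 1/2 ⇒ 1/2 = 1
x ⇒ y = 1/2 ⇒ 1/2 = 1
(x ⇒ y) ⇔ x = 1 ⇔ 1/2 = 1/2
(x ⇒ y) ⇔ ((x ⇒ y) ⇔ x) = 1 ⇔ 1/2 = 1/2
((y + y) ⇒ (y ⇒ (y ⇒ y))) ⇔ ((x ⇒ y) ⇔ ((x ⇒ y) ⇔ x)) = 1 ⇔ 1/2 = 1/2
¬¬(y ⇔ (y ⇒ x)) ⇔ (((y + y) ⇒ (y ⇒ (y ⇒ y))) ⇔ ((x ⇒ y) ⇔ ((x ⇒ y) ⇔ x))) = 1 ⇔ 1/2 = 1/2

1/2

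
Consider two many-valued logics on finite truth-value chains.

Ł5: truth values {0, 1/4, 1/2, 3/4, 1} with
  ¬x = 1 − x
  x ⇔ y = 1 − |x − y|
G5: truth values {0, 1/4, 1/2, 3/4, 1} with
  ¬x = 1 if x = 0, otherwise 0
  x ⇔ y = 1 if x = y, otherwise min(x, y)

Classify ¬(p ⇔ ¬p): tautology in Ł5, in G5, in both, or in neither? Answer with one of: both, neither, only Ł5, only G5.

In Ł5: at p = 1/4 the value is 1/2 — not a tautology.
In G5: every assignment gives 1 — tautology.

only G5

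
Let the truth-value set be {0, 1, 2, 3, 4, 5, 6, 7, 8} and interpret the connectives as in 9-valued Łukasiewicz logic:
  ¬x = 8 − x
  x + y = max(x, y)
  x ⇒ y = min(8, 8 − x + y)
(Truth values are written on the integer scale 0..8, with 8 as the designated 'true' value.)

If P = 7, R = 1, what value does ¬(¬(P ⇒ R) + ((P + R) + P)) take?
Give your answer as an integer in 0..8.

P ⇒ R = 7 ⇒ 1 = 2
¬(P ⇒ R) = ¬2 = 6
P + R = 7 + 1 = 7
(P + R) + P = 7 + 7 = 7
¬(P ⇒ R) + ((P + R) + P) = 6 + 7 = 7
¬(¬(P ⇒ R) + ((P + R) + P)) = ¬7 = 1

1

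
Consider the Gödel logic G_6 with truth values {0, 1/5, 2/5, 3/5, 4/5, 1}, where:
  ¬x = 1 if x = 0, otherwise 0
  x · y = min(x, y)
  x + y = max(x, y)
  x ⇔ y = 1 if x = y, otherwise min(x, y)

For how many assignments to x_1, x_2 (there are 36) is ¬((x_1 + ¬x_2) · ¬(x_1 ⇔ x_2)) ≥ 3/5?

31

value 1: 31 assignments (counts)
value 0: 5 assignments
So 31 of the 36 assignments meet the threshold.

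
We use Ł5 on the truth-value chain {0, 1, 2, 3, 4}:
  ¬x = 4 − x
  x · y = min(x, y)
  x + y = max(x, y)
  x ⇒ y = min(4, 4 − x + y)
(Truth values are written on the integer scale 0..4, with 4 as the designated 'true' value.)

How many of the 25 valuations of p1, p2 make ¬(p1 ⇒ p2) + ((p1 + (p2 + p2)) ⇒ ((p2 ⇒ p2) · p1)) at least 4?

value 4: 15 assignments (counts)
value 3: 4 assignments
value 2: 3 assignments
value 1: 2 assignments
value 0: 1 assignment
So 15 of the 25 assignments meet the threshold.

15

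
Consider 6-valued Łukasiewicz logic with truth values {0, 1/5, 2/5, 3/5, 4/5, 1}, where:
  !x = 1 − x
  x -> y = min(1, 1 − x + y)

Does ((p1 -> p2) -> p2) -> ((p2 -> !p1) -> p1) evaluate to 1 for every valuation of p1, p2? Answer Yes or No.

Counterexample: take p1 = 0, p2 = 1/5.
p1 -> p2 = 0 -> 1/5 = 1
(p1 -> p2) -> p2 = 1 -> 1/5 = 1/5
!p1 = !0 = 1
p2 -> !p1 = 1/5 -> 1 = 1
(p2 -> !p1) -> p1 = 1 -> 0 = 0
((p1 -> p2) -> p2) -> ((p2 -> !p1) -> p1) = 1/5 -> 0 = 4/5
This gives 4/5 ≠ 1.

No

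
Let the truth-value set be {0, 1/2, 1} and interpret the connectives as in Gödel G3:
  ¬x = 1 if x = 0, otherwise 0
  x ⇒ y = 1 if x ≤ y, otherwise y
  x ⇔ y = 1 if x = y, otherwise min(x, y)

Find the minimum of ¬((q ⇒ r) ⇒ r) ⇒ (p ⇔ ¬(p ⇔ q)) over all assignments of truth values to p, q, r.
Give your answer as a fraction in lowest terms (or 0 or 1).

Take p = 1/2, q = 0, r = 0:
q ⇒ r = 0 ⇒ 0 = 1
(q ⇒ r) ⇒ r = 1 ⇒ 0 = 0
¬((q ⇒ r) ⇒ r) = ¬0 = 1
p ⇔ q = 1/2 ⇔ 0 = 0
¬(p ⇔ q) = ¬0 = 1
p ⇔ ¬(p ⇔ q) = 1/2 ⇔ 1 = 1/2
¬((q ⇒ r) ⇒ r) ⇒ (p ⇔ ¬(p ⇔ q)) = 1 ⇒ 1/2 = 1/2
No assignment yields a value below 1/2, so this is the minimum.

1/2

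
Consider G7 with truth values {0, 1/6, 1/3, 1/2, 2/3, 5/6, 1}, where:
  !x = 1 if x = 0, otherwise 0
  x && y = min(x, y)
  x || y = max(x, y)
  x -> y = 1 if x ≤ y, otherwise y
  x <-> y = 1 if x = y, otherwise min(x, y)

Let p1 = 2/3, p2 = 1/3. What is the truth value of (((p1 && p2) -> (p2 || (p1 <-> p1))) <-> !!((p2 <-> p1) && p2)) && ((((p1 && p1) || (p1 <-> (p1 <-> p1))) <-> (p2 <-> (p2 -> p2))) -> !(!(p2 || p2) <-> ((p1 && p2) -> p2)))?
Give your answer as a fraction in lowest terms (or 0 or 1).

p1 && p2 = 2/3 && 1/3 = 1/3
p1 <-> p1 = 2/3 <-> 2/3 = 1
p2 || (p1 <-> p1) = 1/3 || 1 = 1
(p1 && p2) -> (p2 || (p1 <-> p1)) = 1/3 -> 1 = 1
p2 <-> p1 = 1/3 <-> 2/3 = 1/3
(p2 <-> p1) && p2 = 1/3 && 1/3 = 1/3
!((p2 <-> p1) && p2) = !1/3 = 0
!!((p2 <-> p1) && p2) = !0 = 1
((p1 && p2) -> (p2 || (p1 <-> p1))) <-> !!((p2 <-> p1) && p2) = 1 <-> 1 = 1
p1 && p1 = 2/3 && 2/3 = 2/3
p1 <-> p1 = 2/3 <-> 2/3 = 1
p1 <-> (p1 <-> p1) = 2/3 <-> 1 = 2/3
(p1 && p1) || (p1 <-> (p1 <-> p1)) = 2/3 || 2/3 = 2/3
p2 -> p2 = 1/3 -> 1/3 = 1
p2 <-> (p2 -> p2) = 1/3 <-> 1 = 1/3
((p1 && p1) || (p1 <-> (p1 <-> p1))) <-> (p2 <-> (p2 -> p2)) = 2/3 <-> 1/3 = 1/3
p2 || p2 = 1/3 || 1/3 = 1/3
!(p2 || p2) = !1/3 = 0
p1 && p2 = 2/3 && 1/3 = 1/3
(p1 && p2) -> p2 = 1/3 -> 1/3 = 1
!(p2 || p2) <-> ((p1 && p2) -> p2) = 0 <-> 1 = 0
!(!(p2 || p2) <-> ((p1 && p2) -> p2)) = !0 = 1
(((p1 && p1) || (p1 <-> (p1 <-> p1))) <-> (p2 <-> (p2 -> p2))) -> !(!(p2 || p2) <-> ((p1 && p2) -> p2)) = 1/3 -> 1 = 1
(((p1 && p2) -> (p2 || (p1 <-> p1))) <-> !!((p2 <-> p1) && p2)) && ((((p1 && p1) || (p1 <-> (p1 <-> p1))) <-> (p2 <-> (p2 -> p2))) -> !(!(p2 || p2) <-> ((p1 && p2) -> p2))) = 1 && 1 = 1

1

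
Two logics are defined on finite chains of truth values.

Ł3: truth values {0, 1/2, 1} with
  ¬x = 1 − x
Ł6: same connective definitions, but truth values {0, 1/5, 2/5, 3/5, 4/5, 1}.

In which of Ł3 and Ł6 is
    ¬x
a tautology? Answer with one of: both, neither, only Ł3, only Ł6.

In Ł3: at x = 1/2 the value is 1/2 — not a tautology.
In Ł6: at x = 1/5 the value is 4/5 — not a tautology.

neither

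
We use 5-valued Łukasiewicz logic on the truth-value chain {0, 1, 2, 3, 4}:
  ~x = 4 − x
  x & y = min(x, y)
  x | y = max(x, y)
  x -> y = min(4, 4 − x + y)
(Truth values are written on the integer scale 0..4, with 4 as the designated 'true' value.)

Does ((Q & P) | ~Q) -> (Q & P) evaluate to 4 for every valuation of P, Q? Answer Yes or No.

No

Counterexample: take P = 0, Q = 0.
Q & P = 0 & 0 = 0
~Q = ~0 = 4
(Q & P) | ~Q = 0 | 4 = 4
Q & P = 0 & 0 = 0
((Q & P) | ~Q) -> (Q & P) = 4 -> 0 = 0
This gives 0 ≠ 4.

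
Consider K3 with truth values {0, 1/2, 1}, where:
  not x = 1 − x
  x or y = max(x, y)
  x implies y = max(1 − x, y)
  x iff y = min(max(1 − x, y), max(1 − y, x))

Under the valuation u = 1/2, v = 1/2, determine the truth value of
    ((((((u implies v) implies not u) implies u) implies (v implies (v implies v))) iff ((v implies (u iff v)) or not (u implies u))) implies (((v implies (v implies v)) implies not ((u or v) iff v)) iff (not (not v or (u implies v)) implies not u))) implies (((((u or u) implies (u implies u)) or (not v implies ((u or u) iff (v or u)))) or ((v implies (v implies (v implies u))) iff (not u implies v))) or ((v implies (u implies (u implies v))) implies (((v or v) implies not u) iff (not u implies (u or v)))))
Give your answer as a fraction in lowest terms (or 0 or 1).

1/2

u implies v = 1/2 implies 1/2 = 1/2
not u = not 1/2 = 1/2
(u implies v) implies not u = 1/2 implies 1/2 = 1/2
((u implies v) implies not u) implies u = 1/2 implies 1/2 = 1/2
v implies v = 1/2 implies 1/2 = 1/2
v implies (v implies v) = 1/2 implies 1/2 = 1/2
(((u implies v) implies not u) implies u) implies (v implies (v implies v)) = 1/2 implies 1/2 = 1/2
u iff v = 1/2 iff 1/2 = 1/2
v implies (u iff v) = 1/2 implies 1/2 = 1/2
u implies u = 1/2 implies 1/2 = 1/2
not (u implies u) = not 1/2 = 1/2
(v implies (u iff v)) or not (u implies u) = 1/2 or 1/2 = 1/2
((((u implies v) implies not u) implies u) implies (v implies (v implies v))) iff ((v implies (u iff v)) or not (u implies u)) = 1/2 iff 1/2 = 1/2
v implies v = 1/2 implies 1/2 = 1/2
v implies (v implies v) = 1/2 implies 1/2 = 1/2
u or v = 1/2 or 1/2 = 1/2
(u or v) iff v = 1/2 iff 1/2 = 1/2
not ((u or v) iff v) = not 1/2 = 1/2
(v implies (v implies v)) implies not ((u or v) iff v) = 1/2 implies 1/2 = 1/2
not v = not 1/2 = 1/2
u implies v = 1/2 implies 1/2 = 1/2
not v or (u implies v) = 1/2 or 1/2 = 1/2
not (not v or (u implies v)) = not 1/2 = 1/2
not u = not 1/2 = 1/2
not (not v or (u implies v)) implies not u = 1/2 implies 1/2 = 1/2
((v implies (v implies v)) implies not ((u or v) iff v)) iff (not (not v or (u implies v)) implies not u) = 1/2 iff 1/2 = 1/2
(((((u implies v) implies not u) implies u) implies (v implies (v implies v))) iff ((v implies (u iff v)) or not (u implies u))) implies (((v implies (v implies v)) implies not ((u or v) iff v)) iff (not (not v or (u implies v)) implies not u)) = 1/2 implies 1/2 = 1/2
u or u = 1/2 or 1/2 = 1/2
u implies u = 1/2 implies 1/2 = 1/2
(u or u) implies (u implies u) = 1/2 implies 1/2 = 1/2
not v = not 1/2 = 1/2
u or u = 1/2 or 1/2 = 1/2
v or u = 1/2 or 1/2 = 1/2
(u or u) iff (v or u) = 1/2 iff 1/2 = 1/2
not v implies ((u or u) iff (v or u)) = 1/2 implies 1/2 = 1/2
((u or u) implies (u implies u)) or (not v implies ((u or u) iff (v or u))) = 1/2 or 1/2 = 1/2
v implies u = 1/2 implies 1/2 = 1/2
v implies (v implies u) = 1/2 implies 1/2 = 1/2
v implies (v implies (v implies u)) = 1/2 implies 1/2 = 1/2
not u = not 1/2 = 1/2
not u implies v = 1/2 implies 1/2 = 1/2
(v implies (v implies (v implies u))) iff (not u implies v) = 1/2 iff 1/2 = 1/2
(((u or u) implies (u implies u)) or (not v implies ((u or u) iff (v or u)))) or ((v implies (v implies (v implies u))) iff (not u implies v)) = 1/2 or 1/2 = 1/2
u implies v = 1/2 implies 1/2 = 1/2
u implies (u implies v) = 1/2 implies 1/2 = 1/2
v implies (u implies (u implies v)) = 1/2 implies 1/2 = 1/2
v or v = 1/2 or 1/2 = 1/2
not u = not 1/2 = 1/2
(v or v) implies not u = 1/2 implies 1/2 = 1/2
not u = not 1/2 = 1/2
u or v = 1/2 or 1/2 = 1/2
not u implies (u or v) = 1/2 implies 1/2 = 1/2
((v or v) implies not u) iff (not u implies (u or v)) = 1/2 iff 1/2 = 1/2
(v implies (u implies (u implies v))) implies (((v or v) implies not u) iff (not u implies (u or v))) = 1/2 implies 1/2 = 1/2
((((u or u) implies (u implies u)) or (not v implies ((u or u) iff (v or u)))) or ((v implies (v implies (v implies u))) iff (not u implies v))) or ((v implies (u implies (u implies v))) implies (((v or v) implies not u) iff (not u implies (u or v)))) = 1/2 or 1/2 = 1/2
((((((u implies v) implies not u) implies u) implies (v implies (v implies v))) iff ((v implies (u iff v)) or not (u implies u))) implies (((v implies (v implies v)) implies not ((u or v) iff v)) iff (not (not v or (u implies v)) implies not u))) implies (((((u or u) implies (u implies u)) or (not v implies ((u or u) iff (v or u)))) or ((v implies (v implies (v implies u))) iff (not u implies v))) or ((v implies (u implies (u implies v))) implies (((v or v) implies not u) iff (not u implies (u or v))))) = 1/2 implies 1/2 = 1/2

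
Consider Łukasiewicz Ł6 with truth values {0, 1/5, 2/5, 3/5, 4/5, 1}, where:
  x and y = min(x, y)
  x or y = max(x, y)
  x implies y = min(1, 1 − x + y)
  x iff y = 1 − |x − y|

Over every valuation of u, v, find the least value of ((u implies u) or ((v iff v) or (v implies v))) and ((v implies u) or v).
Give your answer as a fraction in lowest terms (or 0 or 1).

Take u = 0, v = 2/5:
u implies u = 0 implies 0 = 1
v iff v = 2/5 iff 2/5 = 1
v implies v = 2/5 implies 2/5 = 1
(v iff v) or (v implies v) = 1 or 1 = 1
(u implies u) or ((v iff v) or (v implies v)) = 1 or 1 = 1
v implies u = 2/5 implies 0 = 3/5
(v implies u) or v = 3/5 or 2/5 = 3/5
((u implies u) or ((v iff v) or (v implies v))) and ((v implies u) or v) = 1 and 3/5 = 3/5
No assignment yields a value below 3/5, so this is the minimum.

3/5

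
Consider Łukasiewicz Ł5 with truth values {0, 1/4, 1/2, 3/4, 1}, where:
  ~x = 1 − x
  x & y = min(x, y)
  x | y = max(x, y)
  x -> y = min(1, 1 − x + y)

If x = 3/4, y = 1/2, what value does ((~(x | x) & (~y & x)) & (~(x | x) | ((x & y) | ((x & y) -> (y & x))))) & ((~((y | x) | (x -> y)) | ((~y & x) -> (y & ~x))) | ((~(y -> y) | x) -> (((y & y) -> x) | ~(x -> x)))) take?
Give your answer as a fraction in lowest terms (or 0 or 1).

x | x = 3/4 | 3/4 = 3/4
~(x | x) = ~3/4 = 1/4
~y = ~1/2 = 1/2
~y & x = 1/2 & 3/4 = 1/2
~(x | x) & (~y & x) = 1/4 & 1/2 = 1/4
x | x = 3/4 | 3/4 = 3/4
~(x | x) = ~3/4 = 1/4
x & y = 3/4 & 1/2 = 1/2
x & y = 3/4 & 1/2 = 1/2
y & x = 1/2 & 3/4 = 1/2
(x & y) -> (y & x) = 1/2 -> 1/2 = 1
(x & y) | ((x & y) -> (y & x)) = 1/2 | 1 = 1
~(x | x) | ((x & y) | ((x & y) -> (y & x))) = 1/4 | 1 = 1
(~(x | x) & (~y & x)) & (~(x | x) | ((x & y) | ((x & y) -> (y & x)))) = 1/4 & 1 = 1/4
y | x = 1/2 | 3/4 = 3/4
x -> y = 3/4 -> 1/2 = 3/4
(y | x) | (x -> y) = 3/4 | 3/4 = 3/4
~((y | x) | (x -> y)) = ~3/4 = 1/4
~y = ~1/2 = 1/2
~y & x = 1/2 & 3/4 = 1/2
~x = ~3/4 = 1/4
y & ~x = 1/2 & 1/4 = 1/4
(~y & x) -> (y & ~x) = 1/2 -> 1/4 = 3/4
~((y | x) | (x -> y)) | ((~y & x) -> (y & ~x)) = 1/4 | 3/4 = 3/4
y -> y = 1/2 -> 1/2 = 1
~(y -> y) = ~1 = 0
~(y -> y) | x = 0 | 3/4 = 3/4
y & y = 1/2 & 1/2 = 1/2
(y & y) -> x = 1/2 -> 3/4 = 1
x -> x = 3/4 -> 3/4 = 1
~(x -> x) = ~1 = 0
((y & y) -> x) | ~(x -> x) = 1 | 0 = 1
(~(y -> y) | x) -> (((y & y) -> x) | ~(x -> x)) = 3/4 -> 1 = 1
(~((y | x) | (x -> y)) | ((~y & x) -> (y & ~x))) | ((~(y -> y) | x) -> (((y & y) -> x) | ~(x -> x))) = 3/4 | 1 = 1
((~(x | x) & (~y & x)) & (~(x | x) | ((x & y) | ((x & y) -> (y & x))))) & ((~((y | x) | (x -> y)) | ((~y & x) -> (y & ~x))) | ((~(y -> y) | x) -> (((y & y) -> x) | ~(x -> x)))) = 1/4 & 1 = 1/4

1/4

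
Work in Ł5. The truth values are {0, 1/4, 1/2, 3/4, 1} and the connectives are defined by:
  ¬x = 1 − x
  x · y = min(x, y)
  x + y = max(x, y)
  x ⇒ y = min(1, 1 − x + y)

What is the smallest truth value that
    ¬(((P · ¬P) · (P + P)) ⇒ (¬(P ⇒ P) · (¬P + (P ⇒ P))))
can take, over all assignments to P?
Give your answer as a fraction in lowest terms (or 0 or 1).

Take P = 0:
¬P = ¬0 = 1
P · ¬P = 0 · 1 = 0
P + P = 0 + 0 = 0
(P · ¬P) · (P + P) = 0 · 0 = 0
P ⇒ P = 0 ⇒ 0 = 1
¬(P ⇒ P) = ¬1 = 0
¬P = ¬0 = 1
P ⇒ P = 0 ⇒ 0 = 1
¬P + (P ⇒ P) = 1 + 1 = 1
¬(P ⇒ P) · (¬P + (P ⇒ P)) = 0 · 1 = 0
((P · ¬P) · (P + P)) ⇒ (¬(P ⇒ P) · (¬P + (P ⇒ P))) = 0 ⇒ 0 = 1
¬(((P · ¬P) · (P + P)) ⇒ (¬(P ⇒ P) · (¬P + (P ⇒ P)))) = ¬1 = 0
No assignment yields a value below 0, so this is the minimum.

0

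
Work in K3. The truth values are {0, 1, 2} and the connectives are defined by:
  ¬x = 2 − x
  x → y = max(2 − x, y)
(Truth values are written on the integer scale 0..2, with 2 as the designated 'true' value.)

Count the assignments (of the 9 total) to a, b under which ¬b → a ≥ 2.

a = 0, b = 0 ↦ 0  <
a = 0, b = 1 ↦ 1  <
a = 0, b = 2 ↦ 2  ≥
a = 1, b = 0 ↦ 1  <
a = 1, b = 1 ↦ 1  <
a = 1, b = 2 ↦ 2  ≥
a = 2, b = 0 ↦ 2  ≥
a = 2, b = 1 ↦ 2  ≥
a = 2, b = 2 ↦ 2  ≥
So 5 of the 9 assignments meet the threshold.

5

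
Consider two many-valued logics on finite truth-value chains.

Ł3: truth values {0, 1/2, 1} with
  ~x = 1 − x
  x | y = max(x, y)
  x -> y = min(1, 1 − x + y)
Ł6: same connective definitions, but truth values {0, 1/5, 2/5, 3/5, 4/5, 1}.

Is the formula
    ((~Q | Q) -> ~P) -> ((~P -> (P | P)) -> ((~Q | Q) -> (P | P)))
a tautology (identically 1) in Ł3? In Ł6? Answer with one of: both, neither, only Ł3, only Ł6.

both

In Ł3: every assignment gives 1 — tautology.
In Ł6: every assignment gives 1 — tautology.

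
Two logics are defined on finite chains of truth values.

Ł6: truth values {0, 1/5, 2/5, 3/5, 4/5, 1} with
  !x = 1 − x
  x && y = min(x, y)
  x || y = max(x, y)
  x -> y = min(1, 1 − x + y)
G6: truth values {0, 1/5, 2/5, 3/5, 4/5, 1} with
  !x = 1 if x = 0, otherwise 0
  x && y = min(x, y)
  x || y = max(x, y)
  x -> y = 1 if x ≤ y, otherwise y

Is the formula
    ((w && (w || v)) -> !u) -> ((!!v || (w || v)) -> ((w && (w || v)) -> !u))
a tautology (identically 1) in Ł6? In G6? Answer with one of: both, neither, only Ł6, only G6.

both

In Ł6: every assignment gives 1 — tautology.
In G6: every assignment gives 1 — tautology.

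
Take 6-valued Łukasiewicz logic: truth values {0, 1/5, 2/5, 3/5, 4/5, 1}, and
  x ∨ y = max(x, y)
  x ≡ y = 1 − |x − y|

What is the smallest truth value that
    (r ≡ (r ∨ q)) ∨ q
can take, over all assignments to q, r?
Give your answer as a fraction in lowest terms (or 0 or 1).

Take q = 2/5, r = 0:
r ∨ q = 0 ∨ 2/5 = 2/5
r ≡ (r ∨ q) = 0 ≡ 2/5 = 3/5
(r ≡ (r ∨ q)) ∨ q = 3/5 ∨ 2/5 = 3/5
No assignment yields a value below 3/5, so this is the minimum.

3/5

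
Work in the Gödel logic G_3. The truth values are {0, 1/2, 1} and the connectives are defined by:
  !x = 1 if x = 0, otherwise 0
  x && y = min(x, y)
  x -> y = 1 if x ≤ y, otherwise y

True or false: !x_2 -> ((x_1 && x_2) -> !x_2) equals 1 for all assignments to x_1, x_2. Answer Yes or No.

Yes

x_1 = 0, x_2 = 0 ↦ 1
x_1 = 0, x_2 = 1/2 ↦ 1
x_1 = 0, x_2 = 1 ↦ 1
x_1 = 1/2, x_2 = 0 ↦ 1
x_1 = 1/2, x_2 = 1/2 ↦ 1
x_1 = 1/2, x_2 = 1 ↦ 1
x_1 = 1, x_2 = 0 ↦ 1
x_1 = 1, x_2 = 1/2 ↦ 1
x_1 = 1, x_2 = 1 ↦ 1
Every assignment gives a value ≥ 1.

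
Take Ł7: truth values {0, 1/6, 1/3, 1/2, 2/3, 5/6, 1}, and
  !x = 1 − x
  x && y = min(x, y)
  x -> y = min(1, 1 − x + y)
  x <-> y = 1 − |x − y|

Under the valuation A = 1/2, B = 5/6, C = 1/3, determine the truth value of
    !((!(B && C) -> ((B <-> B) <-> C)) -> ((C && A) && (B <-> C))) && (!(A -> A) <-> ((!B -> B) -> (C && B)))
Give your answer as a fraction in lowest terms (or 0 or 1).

B && C = 5/6 && 1/3 = 1/3
!(B && C) = !1/3 = 2/3
B <-> B = 5/6 <-> 5/6 = 1
(B <-> B) <-> C = 1 <-> 1/3 = 1/3
!(B && C) -> ((B <-> B) <-> C) = 2/3 -> 1/3 = 2/3
C && A = 1/3 && 1/2 = 1/3
B <-> C = 5/6 <-> 1/3 = 1/2
(C && A) && (B <-> C) = 1/3 && 1/2 = 1/3
(!(B && C) -> ((B <-> B) <-> C)) -> ((C && A) && (B <-> C)) = 2/3 -> 1/3 = 2/3
!((!(B && C) -> ((B <-> B) <-> C)) -> ((C && A) && (B <-> C))) = !2/3 = 1/3
A -> A = 1/2 -> 1/2 = 1
!(A -> A) = !1 = 0
!B = !5/6 = 1/6
!B -> B = 1/6 -> 5/6 = 1
C && B = 1/3 && 5/6 = 1/3
(!B -> B) -> (C && B) = 1 -> 1/3 = 1/3
!(A -> A) <-> ((!B -> B) -> (C && B)) = 0 <-> 1/3 = 2/3
!((!(B && C) -> ((B <-> B) <-> C)) -> ((C && A) && (B <-> C))) && (!(A -> A) <-> ((!B -> B) -> (C && B))) = 1/3 && 2/3 = 1/3

1/3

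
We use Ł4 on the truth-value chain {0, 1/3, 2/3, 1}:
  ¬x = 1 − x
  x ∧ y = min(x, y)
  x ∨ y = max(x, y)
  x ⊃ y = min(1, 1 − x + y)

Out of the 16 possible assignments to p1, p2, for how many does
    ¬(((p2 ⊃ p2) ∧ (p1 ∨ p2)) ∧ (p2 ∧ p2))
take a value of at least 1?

p1 = 0, p2 = 0 ↦ 1  ≥
p1 = 0, p2 = 1/3 ↦ 2/3  <
p1 = 0, p2 = 2/3 ↦ 1/3  <
p1 = 0, p2 = 1 ↦ 0  <
p1 = 1/3, p2 = 0 ↦ 1  ≥
p1 = 1/3, p2 = 1/3 ↦ 2/3  <
p1 = 1/3, p2 = 2/3 ↦ 1/3  <
p1 = 1/3, p2 = 1 ↦ 0  <
p1 = 2/3, p2 = 0 ↦ 1  ≥
p1 = 2/3, p2 = 1/3 ↦ 2/3  <
p1 = 2/3, p2 = 2/3 ↦ 1/3  <
p1 = 2/3, p2 = 1 ↦ 0  <
p1 = 1, p2 = 0 ↦ 1  ≥
p1 = 1, p2 = 1/3 ↦ 2/3  <
p1 = 1, p2 = 2/3 ↦ 1/3  <
p1 = 1, p2 = 1 ↦ 0  <
So 4 of the 16 assignments meet the threshold.

4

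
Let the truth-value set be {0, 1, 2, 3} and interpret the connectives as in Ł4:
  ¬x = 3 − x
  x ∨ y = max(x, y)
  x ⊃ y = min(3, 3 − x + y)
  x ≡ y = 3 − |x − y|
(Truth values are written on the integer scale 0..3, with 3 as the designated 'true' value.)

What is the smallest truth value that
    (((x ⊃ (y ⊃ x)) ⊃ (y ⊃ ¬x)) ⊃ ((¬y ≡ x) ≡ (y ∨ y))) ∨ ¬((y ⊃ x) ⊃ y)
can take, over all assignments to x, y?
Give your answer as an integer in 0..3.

2

Take x = 1, y = 1:
y ⊃ x = 1 ⊃ 1 = 3
x ⊃ (y ⊃ x) = 1 ⊃ 3 = 3
¬x = ¬1 = 2
y ⊃ ¬x = 1 ⊃ 2 = 3
(x ⊃ (y ⊃ x)) ⊃ (y ⊃ ¬x) = 3 ⊃ 3 = 3
¬y = ¬1 = 2
¬y ≡ x = 2 ≡ 1 = 2
y ∨ y = 1 ∨ 1 = 1
(¬y ≡ x) ≡ (y ∨ y) = 2 ≡ 1 = 2
((x ⊃ (y ⊃ x)) ⊃ (y ⊃ ¬x)) ⊃ ((¬y ≡ x) ≡ (y ∨ y)) = 3 ⊃ 2 = 2
y ⊃ x = 1 ⊃ 1 = 3
(y ⊃ x) ⊃ y = 3 ⊃ 1 = 1
¬((y ⊃ x) ⊃ y) = ¬1 = 2
(((x ⊃ (y ⊃ x)) ⊃ (y ⊃ ¬x)) ⊃ ((¬y ≡ x) ≡ (y ∨ y))) ∨ ¬((y ⊃ x) ⊃ y) = 2 ∨ 2 = 2
No assignment yields a value below 2, so this is the minimum.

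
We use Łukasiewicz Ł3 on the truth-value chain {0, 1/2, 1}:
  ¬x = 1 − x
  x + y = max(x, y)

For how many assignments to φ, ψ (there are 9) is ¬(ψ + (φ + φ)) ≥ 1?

φ = 0, ψ = 0 ↦ 1  ≥
φ = 0, ψ = 1/2 ↦ 1/2  <
φ = 0, ψ = 1 ↦ 0  <
φ = 1/2, ψ = 0 ↦ 1/2  <
φ = 1/2, ψ = 1/2 ↦ 1/2  <
φ = 1/2, ψ = 1 ↦ 0  <
φ = 1, ψ = 0 ↦ 0  <
φ = 1, ψ = 1/2 ↦ 0  <
φ = 1, ψ = 1 ↦ 0  <
So 1 of the 9 assignments meets the threshold.

1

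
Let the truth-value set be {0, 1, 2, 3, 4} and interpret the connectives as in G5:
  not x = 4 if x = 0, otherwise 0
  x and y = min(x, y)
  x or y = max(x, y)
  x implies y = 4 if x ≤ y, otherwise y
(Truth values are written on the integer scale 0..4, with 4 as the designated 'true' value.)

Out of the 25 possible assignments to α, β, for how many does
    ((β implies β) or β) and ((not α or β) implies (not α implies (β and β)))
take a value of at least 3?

value 4: 21 assignments (counts)
value 3: 1 assignment (counts)
value 2: 1 assignment
value 1: 1 assignment
value 0: 1 assignment
So 22 of the 25 assignments meet the threshold.

22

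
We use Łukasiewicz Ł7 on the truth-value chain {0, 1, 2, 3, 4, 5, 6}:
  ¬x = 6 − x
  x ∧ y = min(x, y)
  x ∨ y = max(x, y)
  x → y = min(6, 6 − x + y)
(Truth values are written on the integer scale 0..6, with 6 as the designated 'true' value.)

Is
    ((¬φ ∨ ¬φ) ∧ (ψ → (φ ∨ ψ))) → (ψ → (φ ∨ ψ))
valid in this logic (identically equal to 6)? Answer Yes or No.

At φ = 4, ψ = 2, for instance:
¬φ = ¬4 = 2
¬φ = ¬4 = 2
¬φ ∨ ¬φ = 2 ∨ 2 = 2
φ ∨ ψ = 4 ∨ 2 = 4
ψ → (φ ∨ ψ) = 2 → 4 = 6
(¬φ ∨ ¬φ) ∧ (ψ → (φ ∨ ψ)) = 2 ∧ 6 = 2
((¬φ ∨ ¬φ) ∧ (ψ → (φ ∨ ψ))) → (ψ → (φ ∨ ψ)) = 2 → 6 = 6
and checking the remaining 48 assignments likewise gives ≥ 6 in every case.

Yes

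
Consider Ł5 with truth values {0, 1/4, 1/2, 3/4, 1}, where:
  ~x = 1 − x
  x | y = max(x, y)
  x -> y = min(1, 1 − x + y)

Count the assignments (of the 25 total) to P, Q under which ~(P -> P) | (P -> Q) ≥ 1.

value 1: 15 assignments (counts)
value 3/4: 4 assignments
value 1/2: 3 assignments
value 1/4: 2 assignments
value 0: 1 assignment
So 15 of the 25 assignments meet the threshold.

15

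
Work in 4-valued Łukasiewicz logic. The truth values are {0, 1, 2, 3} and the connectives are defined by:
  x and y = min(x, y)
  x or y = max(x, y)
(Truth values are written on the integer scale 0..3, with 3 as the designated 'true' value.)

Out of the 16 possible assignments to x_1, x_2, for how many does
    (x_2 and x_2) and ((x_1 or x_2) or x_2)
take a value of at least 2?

8

x_1 = 0, x_2 = 0 ↦ 0  <
x_1 = 0, x_2 = 1 ↦ 1  <
x_1 = 0, x_2 = 2 ↦ 2  ≥
x_1 = 0, x_2 = 3 ↦ 3  ≥
x_1 = 1, x_2 = 0 ↦ 0  <
x_1 = 1, x_2 = 1 ↦ 1  <
x_1 = 1, x_2 = 2 ↦ 2  ≥
x_1 = 1, x_2 = 3 ↦ 3  ≥
x_1 = 2, x_2 = 0 ↦ 0  <
x_1 = 2, x_2 = 1 ↦ 1  <
x_1 = 2, x_2 = 2 ↦ 2  ≥
x_1 = 2, x_2 = 3 ↦ 3  ≥
x_1 = 3, x_2 = 0 ↦ 0  <
x_1 = 3, x_2 = 1 ↦ 1  <
x_1 = 3, x_2 = 2 ↦ 2  ≥
x_1 = 3, x_2 = 3 ↦ 3  ≥
So 8 of the 16 assignments meet the threshold.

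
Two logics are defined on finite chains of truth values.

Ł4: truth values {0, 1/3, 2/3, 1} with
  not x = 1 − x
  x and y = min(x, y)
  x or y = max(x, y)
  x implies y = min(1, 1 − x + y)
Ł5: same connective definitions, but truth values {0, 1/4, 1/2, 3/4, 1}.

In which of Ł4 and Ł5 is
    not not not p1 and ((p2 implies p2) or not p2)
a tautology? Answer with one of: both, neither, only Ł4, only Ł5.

In Ł4: at p1 = 1/3, p2 = 0 the value is 2/3 — not a tautology.
In Ł5: at p1 = 1/4, p2 = 0 the value is 3/4 — not a tautology.

neither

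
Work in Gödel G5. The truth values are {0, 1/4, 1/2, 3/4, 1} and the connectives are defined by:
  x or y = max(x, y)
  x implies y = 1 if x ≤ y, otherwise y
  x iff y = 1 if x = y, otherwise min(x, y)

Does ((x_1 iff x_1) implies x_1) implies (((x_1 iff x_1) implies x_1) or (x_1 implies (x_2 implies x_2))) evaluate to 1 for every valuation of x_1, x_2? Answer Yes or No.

At x_1 = 3/4, x_2 = 3/4, for instance:
x_1 iff x_1 = 3/4 iff 3/4 = 1
(x_1 iff x_1) implies x_1 = 1 implies 3/4 = 3/4
x_2 implies x_2 = 3/4 implies 3/4 = 1
x_1 implies (x_2 implies x_2) = 3/4 implies 1 = 1
((x_1 iff x_1) implies x_1) or (x_1 implies (x_2 implies x_2)) = 3/4 or 1 = 1
((x_1 iff x_1) implies x_1) implies (((x_1 iff x_1) implies x_1) or (x_1 implies (x_2 implies x_2))) = 3/4 implies 1 = 1
and checking the remaining 24 assignments likewise gives ≥ 1 in every case.

Yes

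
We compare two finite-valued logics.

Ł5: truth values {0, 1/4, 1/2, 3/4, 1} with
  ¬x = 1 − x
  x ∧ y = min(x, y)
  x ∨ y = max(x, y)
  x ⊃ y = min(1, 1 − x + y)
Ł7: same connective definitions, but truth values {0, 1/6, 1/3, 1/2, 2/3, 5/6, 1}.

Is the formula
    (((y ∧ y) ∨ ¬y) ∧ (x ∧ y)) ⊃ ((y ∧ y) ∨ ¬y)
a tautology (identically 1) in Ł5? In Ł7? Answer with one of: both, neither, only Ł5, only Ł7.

In Ł5: every assignment gives 1 — tautology.
In Ł7: every assignment gives 1 — tautology.

both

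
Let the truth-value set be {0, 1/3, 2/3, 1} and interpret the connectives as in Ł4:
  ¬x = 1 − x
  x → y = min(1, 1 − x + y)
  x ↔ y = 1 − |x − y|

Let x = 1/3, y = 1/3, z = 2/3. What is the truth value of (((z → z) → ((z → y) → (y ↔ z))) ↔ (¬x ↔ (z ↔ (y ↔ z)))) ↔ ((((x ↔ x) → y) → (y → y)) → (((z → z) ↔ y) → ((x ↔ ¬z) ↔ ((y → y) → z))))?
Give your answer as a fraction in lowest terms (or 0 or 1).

2/3

z → z = 2/3 → 2/3 = 1
z → y = 2/3 → 1/3 = 2/3
y ↔ z = 1/3 ↔ 2/3 = 2/3
(z → y) → (y ↔ z) = 2/3 → 2/3 = 1
(z → z) → ((z → y) → (y ↔ z)) = 1 → 1 = 1
¬x = ¬1/3 = 2/3
y ↔ z = 1/3 ↔ 2/3 = 2/3
z ↔ (y ↔ z) = 2/3 ↔ 2/3 = 1
¬x ↔ (z ↔ (y ↔ z)) = 2/3 ↔ 1 = 2/3
((z → z) → ((z → y) → (y ↔ z))) ↔ (¬x ↔ (z ↔ (y ↔ z))) = 1 ↔ 2/3 = 2/3
x ↔ x = 1/3 ↔ 1/3 = 1
(x ↔ x) → y = 1 → 1/3 = 1/3
y → y = 1/3 → 1/3 = 1
((x ↔ x) → y) → (y → y) = 1/3 → 1 = 1
z → z = 2/3 → 2/3 = 1
(z → z) ↔ y = 1 ↔ 1/3 = 1/3
¬z = ¬2/3 = 1/3
x ↔ ¬z = 1/3 ↔ 1/3 = 1
y → y = 1/3 → 1/3 = 1
(y → y) → z = 1 → 2/3 = 2/3
(x ↔ ¬z) ↔ ((y → y) → z) = 1 ↔ 2/3 = 2/3
((z → z) ↔ y) → ((x ↔ ¬z) ↔ ((y → y) → z)) = 1/3 → 2/3 = 1
(((x ↔ x) → y) → (y → y)) → (((z → z) ↔ y) → ((x ↔ ¬z) ↔ ((y → y) → z))) = 1 → 1 = 1
(((z → z) → ((z → y) → (y ↔ z))) ↔ (¬x ↔ (z ↔ (y ↔ z)))) ↔ ((((x ↔ x) → y) → (y → y)) → (((z → z) ↔ y) → ((x ↔ ¬z) ↔ ((y → y) → z)))) = 2/3 ↔ 1 = 2/3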